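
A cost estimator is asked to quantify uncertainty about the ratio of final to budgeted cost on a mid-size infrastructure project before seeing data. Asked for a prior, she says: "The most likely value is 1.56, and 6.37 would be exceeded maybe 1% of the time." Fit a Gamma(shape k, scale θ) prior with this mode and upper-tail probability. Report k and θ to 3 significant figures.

k ≈ 3.1, θ ≈ 0.743

Gamma(k,θ) with k>1 has mode (k−1)θ, so θ = 1.56/(k−1).
Need P(X < 6.37) = 0.99 with θ tied to k this way. Start at k = 2, θ = 1.56: P(X<6.37) ≈ 0.914.
Too low — raise k to concentrate. Iterating converges to k ≈ 3.1.
Then θ = 1.56/(3.1−1) ≈ 0.743.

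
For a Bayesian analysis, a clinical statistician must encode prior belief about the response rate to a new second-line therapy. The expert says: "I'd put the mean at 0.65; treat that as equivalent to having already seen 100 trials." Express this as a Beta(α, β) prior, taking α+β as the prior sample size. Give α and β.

Under the effective-sample-size interpretation, Beta(α, β) has prior mean α/(α+β) and prior sample size α+β.
So α+β = 100 and α/(α+β) = 0.65, giving α = 0.65·100 = 65 and β = 100 − 65 = 35.

α = 65, β = 35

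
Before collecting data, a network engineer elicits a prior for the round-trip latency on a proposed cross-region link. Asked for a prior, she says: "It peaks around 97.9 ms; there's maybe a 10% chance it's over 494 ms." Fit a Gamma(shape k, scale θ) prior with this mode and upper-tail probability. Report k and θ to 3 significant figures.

Gamma(k,θ) with k>1 has mode (k−1)θ, so θ = 97.9/(k−1).
Need P(X < 494) = 0.9 with θ tied to k this way. Start at k = 2, θ = 97.9: P(X<494) ≈ 0.961.
Too high — lower k to spread out. Iterating converges to k ≈ 1.67.
Then θ = 97.9/(1.67−1) ≈ 146.

k ≈ 1.67, θ ≈ 146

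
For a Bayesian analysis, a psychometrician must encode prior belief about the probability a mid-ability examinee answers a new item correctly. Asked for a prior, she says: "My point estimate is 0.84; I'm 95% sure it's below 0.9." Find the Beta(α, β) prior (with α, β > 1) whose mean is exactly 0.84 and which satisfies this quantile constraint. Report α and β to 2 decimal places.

α ≈ 71.92, β ≈ 13.70

With mean 0.84 fixed, write α = 0.84s, β = 0.16s where s = α+β.
Need P(θ < 0.9) = 0.95 under Beta(0.84s, 0.16s). Normal approximation: (q−m)/√(m(1−m)/s) ≈ z_{0.95} = 1.64, so s ≈ 0.84·0.16·(1.64)²/(0.9−0.84)² = 101.0.
At s = 101.0: P(θ<0.9) ≈ 0.964. Adjusting to match 0.95 gives s ≈ 85.62.
So α = 0.84·85.62 ≈ 71.92, β = 0.16·85.62 ≈ 13.70.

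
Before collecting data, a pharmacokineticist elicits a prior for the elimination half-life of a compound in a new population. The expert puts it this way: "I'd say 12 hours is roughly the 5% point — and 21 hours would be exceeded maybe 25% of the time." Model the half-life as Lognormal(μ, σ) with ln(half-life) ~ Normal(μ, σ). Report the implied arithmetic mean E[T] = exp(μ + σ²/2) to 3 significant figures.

E[T] ≈ 18.4 hours

If T ~ Lognormal(μ,σ) then ln T ~ Normal(μ,σ), so the p-quantile of ln T is μ + z_p·σ.
ln(12) = 2.485 and ln(21) = 3.045; z_{0.05} = -1.645, z_{0.75} = 0.6745.
σ = (3.045 − 2.485)/(0.6745 − (-1.645)) = 0.241.
μ = 2.485 − (-1.645)·0.241 = 2.882.
E[T] = exp(μ + σ²/2) = exp(2.882 + 0.0291) = 18.4 hours.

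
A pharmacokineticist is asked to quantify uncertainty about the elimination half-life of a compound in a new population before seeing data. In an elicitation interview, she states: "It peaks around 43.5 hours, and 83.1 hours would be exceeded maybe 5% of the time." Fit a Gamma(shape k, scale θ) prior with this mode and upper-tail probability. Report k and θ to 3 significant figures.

k ≈ 7.63, θ ≈ 6.56

Gamma(k,θ) with k>1 has mode (k−1)θ, so θ = 43.5/(k−1).
Need P(X < 83.1) = 0.95 with θ tied to k this way. Start at k = 2, θ = 43.5: P(X<83.1) ≈ 0.569.
Too low — raise k to concentrate. Iterating converges to k ≈ 7.63.
Then θ = 43.5/(7.63−1) ≈ 6.56.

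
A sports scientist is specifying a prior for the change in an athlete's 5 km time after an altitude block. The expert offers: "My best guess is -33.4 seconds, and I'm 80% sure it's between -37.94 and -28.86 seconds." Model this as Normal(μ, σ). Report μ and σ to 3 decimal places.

A symmetric 80% interval runs μ ± z·σ with z = 1.282.
Half-width = 4.54, so σ = 4.54/1.282 = 3.543.
μ is the stated best guess, -33.400.

μ = -33.400, σ = 3.543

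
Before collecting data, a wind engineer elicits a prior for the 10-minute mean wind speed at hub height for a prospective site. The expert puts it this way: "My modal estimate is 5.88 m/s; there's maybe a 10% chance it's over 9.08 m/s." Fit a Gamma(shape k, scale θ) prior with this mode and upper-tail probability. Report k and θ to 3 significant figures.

Gamma(k,θ) with k>1 has mode (k−1)θ, so θ = 5.88/(k−1).
Need P(X < 9.08) = 0.9 with θ tied to k this way. Start at k = 2, θ = 5.88: P(X<9.08) ≈ 0.457.
Too low — raise k to concentrate. Iterating converges to k ≈ 10.9.
Then θ = 5.88/(10.9−1) ≈ 0.594.

k ≈ 10.9, θ ≈ 0.594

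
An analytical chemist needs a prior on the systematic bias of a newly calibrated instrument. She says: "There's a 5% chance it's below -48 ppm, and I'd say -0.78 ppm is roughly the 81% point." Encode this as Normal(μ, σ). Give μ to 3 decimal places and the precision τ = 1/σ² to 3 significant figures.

The p-quantile of Normal(μ,σ) is μ + z_p·σ, with z_{0.05} = -1.645 and z_{0.81} = 0.8779.
Eliminate σ: μ = (z₂·x₁ − z₁·x₂)/(z₂ − z₁) = (0.8779·-48 − (-1.645)·-0.78)/2.523 = -17.212.
Then σ = (x₂ − x₁)/(z₂ − z₁) = (-0.78 − -48)/2.523 = 18.718.
Precision τ = 1/σ² = 1/18.72² = 0.00285.

μ = -17.212, τ = 0.00285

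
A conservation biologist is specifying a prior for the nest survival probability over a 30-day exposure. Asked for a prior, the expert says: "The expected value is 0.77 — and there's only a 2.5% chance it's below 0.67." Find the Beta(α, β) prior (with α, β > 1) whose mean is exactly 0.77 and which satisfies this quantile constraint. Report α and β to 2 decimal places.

With mean 0.77 fixed, write α = 0.77s, β = 0.23s where s = α+β.
Need P(θ < 0.67) = 0.025 under Beta(0.77s, 0.23s). Normal approximation: (q−m)/√(m(1−m)/s) ≈ z_{0.025} = -1.96, so s ≈ 0.77·0.23·(-1.96)²/(0.67−0.77)² = 68.0.
At s = 68.0: P(θ<0.67) ≈ 0.032. Adjusting to match 0.025 gives s ≈ 76.41.
So α = 0.77·76.41 ≈ 58.83, β = 0.23·76.41 ≈ 17.57.

α ≈ 58.83, β ≈ 17.57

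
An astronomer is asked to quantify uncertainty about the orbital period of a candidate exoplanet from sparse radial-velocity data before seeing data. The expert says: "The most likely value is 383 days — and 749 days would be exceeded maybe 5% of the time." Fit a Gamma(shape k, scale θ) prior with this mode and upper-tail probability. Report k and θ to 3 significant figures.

Gamma(k,θ) with k>1 has mode (k−1)θ, so θ = 383/(k−1).
Need P(X < 749) = 0.95 with θ tied to k this way. Start at k = 2, θ = 383: P(X<749) ≈ 0.582.
Too low — raise k to concentrate. Iterating converges to k ≈ 7.17.
Then θ = 383/(7.17−1) ≈ 62.1.

k ≈ 7.17, θ ≈ 62.1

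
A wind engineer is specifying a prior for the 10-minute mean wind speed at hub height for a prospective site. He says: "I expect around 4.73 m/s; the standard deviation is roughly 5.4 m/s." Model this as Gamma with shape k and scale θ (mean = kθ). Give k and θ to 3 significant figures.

For Gamma(k, scale θ): mean = kθ, variance = kθ², so CV = 1/√k.
CV = SD/mean = 5.4/4.73 = 1.142, hence k = 1/CV² = 0.767.
Then θ = mean/k = 4.73/0.767 = 6.16.

k ≈ 0.767, θ ≈ 6.16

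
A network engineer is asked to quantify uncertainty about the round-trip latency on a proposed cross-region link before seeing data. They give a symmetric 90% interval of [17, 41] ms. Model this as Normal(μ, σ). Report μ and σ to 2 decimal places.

A symmetric 90% interval runs μ ± z·σ with z = 1.645.
Half-width = 12, so σ = 12/1.645 = 7.30.
μ is the interval midpoint, 29.00.

μ = 29.00, σ = 7.30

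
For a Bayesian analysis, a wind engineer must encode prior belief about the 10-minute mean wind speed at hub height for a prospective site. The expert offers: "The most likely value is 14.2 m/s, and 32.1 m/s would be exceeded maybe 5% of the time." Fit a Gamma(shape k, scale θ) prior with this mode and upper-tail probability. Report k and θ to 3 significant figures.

k ≈ 5.13, θ ≈ 3.44

Gamma(k,θ) with k>1 has mode (k−1)θ, so θ = 14.2/(k−1).
Need P(X < 32.1) = 0.95 with θ tied to k this way. Start at k = 2, θ = 14.2: P(X<32.1) ≈ 0.660.
Too low — raise k to concentrate. Iterating converges to k ≈ 5.13.
Then θ = 14.2/(5.13−1) ≈ 3.44.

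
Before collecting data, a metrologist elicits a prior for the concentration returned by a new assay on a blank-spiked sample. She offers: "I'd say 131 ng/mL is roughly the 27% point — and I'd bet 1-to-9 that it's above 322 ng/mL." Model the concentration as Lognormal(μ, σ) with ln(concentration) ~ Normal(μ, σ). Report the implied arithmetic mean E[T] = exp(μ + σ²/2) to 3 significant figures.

If T ~ Lognormal(μ,σ) then ln T ~ Normal(μ,σ), so the p-quantile of ln T is μ + z_p·σ.
ln(131) = 4.875 and ln(322) = 5.775; z_{0.27} = -0.6128, z_{0.9} = 1.282.
σ = (5.775 − 4.875)/(1.282 − (-0.6128)) = 0.475.
μ = 4.875 − (-0.6128)·0.475 = 5.166.
E[T] = exp(μ + σ²/2) = exp(5.166 + 0.1127) = 196 ng/mL.

E[T] ≈ 196 ng/mL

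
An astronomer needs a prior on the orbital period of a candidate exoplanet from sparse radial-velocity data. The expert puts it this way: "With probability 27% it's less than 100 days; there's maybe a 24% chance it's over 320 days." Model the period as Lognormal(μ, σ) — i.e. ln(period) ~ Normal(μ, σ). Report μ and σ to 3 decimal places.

μ ≈ 5.146, σ ≈ 0.882

If T ~ Lognormal(μ,σ) then ln T ~ Normal(μ,σ), so the p-quantile of ln T is μ + z_p·σ.
ln(100) = 4.605 and ln(320) = 5.768; z_{0.27} = -0.6128, z_{0.76} = 0.7063.
σ = (5.768 − 4.605)/(0.7063 − (-0.6128)) = 0.882.
μ = 4.605 − (-0.6128)·0.882 = 5.146.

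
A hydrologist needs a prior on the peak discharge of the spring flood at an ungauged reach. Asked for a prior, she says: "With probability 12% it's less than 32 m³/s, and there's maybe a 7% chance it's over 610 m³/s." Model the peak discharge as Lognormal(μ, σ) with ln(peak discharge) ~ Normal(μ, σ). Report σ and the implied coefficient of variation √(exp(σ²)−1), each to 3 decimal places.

σ ≈ 1.112, CV ≈ 1.563

If T ~ Lognormal(μ,σ) then ln T ~ Normal(μ,σ), so the p-quantile of ln T is μ + z_p·σ.
ln(32) = 3.466 and ln(610) = 6.413; z_{0.12} = -1.175, z_{0.93} = 1.476.
σ = (6.413 − 3.466)/(1.476 − (-1.175)) = 1.112.
μ = 3.466 − (-1.175)·1.112 = 4.772.
CV = √(exp(σ²)−1) = √(exp(1.2366)−1) = 1.563.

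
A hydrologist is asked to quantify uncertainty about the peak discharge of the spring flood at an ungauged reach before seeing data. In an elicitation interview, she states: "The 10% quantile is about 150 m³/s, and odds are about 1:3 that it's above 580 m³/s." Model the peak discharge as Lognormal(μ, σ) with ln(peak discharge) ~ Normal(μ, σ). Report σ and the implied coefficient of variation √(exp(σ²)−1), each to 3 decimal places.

If T ~ Lognormal(μ,σ) then ln T ~ Normal(μ,σ), so the p-quantile of ln T is μ + z_p·σ.
ln(150) = 5.011 and ln(580) = 6.363; z_{0.1} = -1.282, z_{0.75} = 0.6745.
σ = (6.363 − 5.011)/(0.6745 − (-1.282)) = 0.691.
μ = 5.011 − (-1.282)·0.691 = 5.897.
CV = √(exp(σ²)−1) = √(exp(0.4780)−1) = 0.783.

σ ≈ 0.691, CV ≈ 0.783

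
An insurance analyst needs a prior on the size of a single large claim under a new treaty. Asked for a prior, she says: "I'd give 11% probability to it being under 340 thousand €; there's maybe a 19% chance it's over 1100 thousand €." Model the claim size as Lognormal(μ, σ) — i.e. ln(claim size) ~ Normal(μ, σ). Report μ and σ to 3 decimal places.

μ ≈ 6.513, σ ≈ 0.558

If T ~ Lognormal(μ,σ) then ln T ~ Normal(μ,σ), so the p-quantile of ln T is μ + z_p·σ.
ln(340) = 5.829 and ln(1100) = 7.003; z_{0.11} = -1.227, z_{0.81} = 0.8779.
σ = (7.003 − 5.829)/(0.8779 − (-1.227)) = 0.558.
μ = 5.829 − (-1.227)·0.558 = 6.513.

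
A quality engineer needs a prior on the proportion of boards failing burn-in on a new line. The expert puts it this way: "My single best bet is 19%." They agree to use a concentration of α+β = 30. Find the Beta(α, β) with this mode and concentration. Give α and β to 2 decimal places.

For α,β > 1 the Beta mode is (α−1)/(α+β−2). With α+β = 30, the mode is (α−1)/28.
Set (α−1)/28 = 0.19 → α = 1 + 0.19·28 = 6.32.
β = 30 − α = 23.68.

α = 6.32, β = 23.68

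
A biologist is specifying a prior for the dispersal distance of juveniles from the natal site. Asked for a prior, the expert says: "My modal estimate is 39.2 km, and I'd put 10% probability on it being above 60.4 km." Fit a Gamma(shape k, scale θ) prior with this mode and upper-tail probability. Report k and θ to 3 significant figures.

k ≈ 11, θ ≈ 3.92

Gamma(k,θ) with k>1 has mode (k−1)θ, so θ = 39.2/(k−1).
Need P(X < 60.4) = 0.9 with θ tied to k this way. Start at k = 2, θ = 39.2: P(X<60.4) ≈ 0.456.
Too low — raise k to concentrate. Iterating converges to k ≈ 11.
Then θ = 39.2/(11−1) ≈ 3.92.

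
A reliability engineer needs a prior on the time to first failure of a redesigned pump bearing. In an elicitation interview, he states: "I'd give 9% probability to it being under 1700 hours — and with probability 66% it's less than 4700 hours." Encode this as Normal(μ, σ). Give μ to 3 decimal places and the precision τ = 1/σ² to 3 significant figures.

The p-quantile of Normal(μ,σ) is μ + z_p·σ, with z_{0.09} = -1.341 and z_{0.66} = 0.4125.
Eliminate σ: μ = (z₂·x₁ − z₁·x₂)/(z₂ − z₁) = (0.4125·1700 − (-1.341)·4700)/1.753 = 3994.218.
Then σ = (x₂ − x₁)/(z₂ − z₁) = (4700 − 1700)/1.753 = 1711.139.
Precision τ = 1/σ² = 1/1711² = 3.42e-07.

μ = 3994.218, τ = 3.42e-07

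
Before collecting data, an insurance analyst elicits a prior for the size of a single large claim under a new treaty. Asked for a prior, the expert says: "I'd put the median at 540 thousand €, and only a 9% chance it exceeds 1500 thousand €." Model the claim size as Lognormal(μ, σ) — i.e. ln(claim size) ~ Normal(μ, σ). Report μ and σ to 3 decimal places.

μ ≈ 6.292, σ ≈ 0.762

If T ~ Lognormal(μ,σ) then ln T ~ Normal(μ,σ), so the p-quantile of ln T is μ + z_p·σ.
ln(540) = 6.292 and ln(1500) = 7.313; z_{0.5} = 0, z_{0.91} = 1.341.
σ = (7.313 − 6.292)/(1.341 − (0)) = 0.762.
μ = 6.292 − (0)·0.762 = 6.292.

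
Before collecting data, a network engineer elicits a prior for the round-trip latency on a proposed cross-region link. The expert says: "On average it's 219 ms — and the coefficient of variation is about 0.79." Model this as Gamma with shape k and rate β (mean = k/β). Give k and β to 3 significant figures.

For Gamma(k, rate β): mean = k/β, variance = k/β², so CV = 1/√k.
CV = 0.79, hence k = 1/CV² = 1.6.
Then β = k/mean = 1.6/219 = 0.00732.

k ≈ 1.6, β ≈ 0.00732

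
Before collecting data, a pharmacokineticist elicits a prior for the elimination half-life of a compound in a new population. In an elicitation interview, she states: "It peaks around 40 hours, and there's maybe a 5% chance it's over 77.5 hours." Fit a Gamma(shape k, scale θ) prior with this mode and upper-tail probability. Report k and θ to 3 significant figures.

Gamma(k,θ) with k>1 has mode (k−1)θ, so θ = 40/(k−1).
Need P(X < 77.5) = 0.95 with θ tied to k this way. Start at k = 2, θ = 40: P(X<77.5) ≈ 0.577.
Too low — raise k to concentrate. Iterating converges to k ≈ 7.35.
Then θ = 40/(7.35−1) ≈ 6.3.

k ≈ 7.35, θ ≈ 6.3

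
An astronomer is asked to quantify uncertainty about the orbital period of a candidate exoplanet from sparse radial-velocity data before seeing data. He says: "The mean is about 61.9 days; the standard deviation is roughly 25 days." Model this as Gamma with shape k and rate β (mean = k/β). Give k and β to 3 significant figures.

k ≈ 6.13, β ≈ 0.099

For Gamma(k, rate β): mean = k/β, variance = k/β², so CV = 1/√k.
CV = SD/mean = 25/61.9 = 0.4039, hence k = 1/CV² = 6.13.
Then β = k/mean = 6.13/61.9 = 0.099.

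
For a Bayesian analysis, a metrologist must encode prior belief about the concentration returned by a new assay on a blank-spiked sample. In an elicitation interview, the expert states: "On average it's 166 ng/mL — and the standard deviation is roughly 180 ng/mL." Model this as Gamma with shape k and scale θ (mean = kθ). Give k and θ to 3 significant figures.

k ≈ 0.85, θ ≈ 195

For Gamma(k, scale θ): mean = kθ, variance = kθ², so CV = 1/√k.
CV = SD/mean = 180/166 = 1.084, hence k = 1/CV² = 0.85.
Then θ = mean/k = 166/0.85 = 195.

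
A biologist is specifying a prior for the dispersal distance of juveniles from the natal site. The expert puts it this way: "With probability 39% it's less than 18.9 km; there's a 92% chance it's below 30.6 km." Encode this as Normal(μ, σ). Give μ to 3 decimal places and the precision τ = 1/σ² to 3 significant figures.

μ = 20.840, τ = 0.0207

For Normal(μ,σ), the p-quantile is μ + z_p·σ. Here z_{0.39} = -0.2793, z_{0.92} = 1.405.
So 18.9 = μ − 0.2793σ and 30.6 = μ + 1.405σ.
Subtracting: σ = (30.6 − 18.9)/(1.405 − (-0.2793)) = 6.946.
Then μ = 18.9 − (-0.2793)·6.946 = 20.840.
Precision τ = 1/σ² = 1/6.946² = 0.0207.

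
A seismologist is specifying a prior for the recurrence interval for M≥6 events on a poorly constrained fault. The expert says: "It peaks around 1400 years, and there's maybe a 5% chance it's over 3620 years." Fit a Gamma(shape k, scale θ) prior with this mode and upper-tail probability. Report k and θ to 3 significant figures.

Gamma(k,θ) with k>1 has mode (k−1)θ, so θ = 1400/(k−1).
Need P(X < 3620) = 0.95 with θ tied to k this way. Start at k = 2, θ = 1400: P(X<3620) ≈ 0.730.
Too low — raise k to concentrate. Iterating converges to k ≈ 4.
Then θ = 1400/(4−1) ≈ 467.

k ≈ 4, θ ≈ 467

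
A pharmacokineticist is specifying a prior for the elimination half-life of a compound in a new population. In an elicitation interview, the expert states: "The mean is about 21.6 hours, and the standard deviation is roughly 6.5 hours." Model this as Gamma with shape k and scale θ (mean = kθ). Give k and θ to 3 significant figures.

k ≈ 11, θ ≈ 1.96

For Gamma(k, scale θ): mean = kθ, variance = kθ², so CV = 1/√k.
CV = SD/mean = 6.5/21.6 = 0.3009, hence k = 1/CV² = 11.
Then θ = mean/k = 21.6/11 = 1.96.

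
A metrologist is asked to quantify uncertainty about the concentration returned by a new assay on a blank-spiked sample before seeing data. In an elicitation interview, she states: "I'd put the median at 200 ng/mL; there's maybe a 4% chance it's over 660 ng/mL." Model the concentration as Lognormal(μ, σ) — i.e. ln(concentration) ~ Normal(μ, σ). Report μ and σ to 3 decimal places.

μ ≈ 5.298, σ ≈ 0.682

If T ~ Lognormal(μ,σ) then ln T ~ Normal(μ,σ), so the p-quantile of ln T is μ + z_p·σ.
ln(200) = 5.298 and ln(660) = 6.492; z_{0.5} = 0, z_{0.96} = 1.751.
σ = (6.492 − 5.298)/(1.751 − (0)) = 0.682.
μ = 5.298 − (0)·0.682 = 5.298.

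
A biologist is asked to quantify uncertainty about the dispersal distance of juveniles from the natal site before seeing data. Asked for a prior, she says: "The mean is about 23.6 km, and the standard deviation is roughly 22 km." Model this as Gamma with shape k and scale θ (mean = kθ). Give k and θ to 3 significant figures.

k ≈ 1.15, θ ≈ 20.5

For Gamma(k, scale θ): mean = kθ, variance = kθ², so CV = 1/√k.
CV = SD/mean = 22/23.6 = 0.9322, hence k = 1/CV² = 1.15.
Then θ = mean/k = 23.6/1.15 = 20.5.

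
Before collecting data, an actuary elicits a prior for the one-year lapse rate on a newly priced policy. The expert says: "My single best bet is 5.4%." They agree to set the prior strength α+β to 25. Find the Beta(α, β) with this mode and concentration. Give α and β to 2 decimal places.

For α,β > 1 the Beta mode is (α−1)/(α+β−2). With α+β = 25, the mode is (α−1)/23.
Set (α−1)/23 = 0.054 → α = 1 + 0.054·23 = 2.24.
β = 25 − α = 22.76.

α = 2.24, β = 22.76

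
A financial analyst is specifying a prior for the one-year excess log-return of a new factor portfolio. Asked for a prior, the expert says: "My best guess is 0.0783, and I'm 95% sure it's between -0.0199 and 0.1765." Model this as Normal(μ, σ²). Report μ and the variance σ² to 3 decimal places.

μ = 0.078, σ² = 0.003

A symmetric 95% interval runs μ ± z·σ with z = 1.96.
Half-width = 0.0982, so σ = 0.0982/1.96 = 0.0501 and σ² = 0.003.
μ is the stated best guess, 0.078.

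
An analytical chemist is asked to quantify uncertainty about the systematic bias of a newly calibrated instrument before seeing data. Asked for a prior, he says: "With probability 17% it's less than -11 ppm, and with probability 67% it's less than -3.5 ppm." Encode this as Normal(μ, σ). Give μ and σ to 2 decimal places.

μ = -5.87, σ = 5.38

For Normal(μ,σ), the p-quantile is μ + z_p·σ. Here z_{0.17} = -0.9542, z_{0.67} = 0.4399.
So -11 = μ − 0.9542σ and -3.5 = μ + 0.4399σ.
Subtracting: σ = (-3.5 − -11)/(0.4399 − (-0.9542)) = 5.38.
Then μ = -11 − (-0.9542)·5.38 = -5.87.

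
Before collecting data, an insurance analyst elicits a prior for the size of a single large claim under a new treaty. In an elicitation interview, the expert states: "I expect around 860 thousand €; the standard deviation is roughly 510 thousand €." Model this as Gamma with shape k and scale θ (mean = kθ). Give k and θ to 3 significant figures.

k ≈ 2.84, θ ≈ 302

For Gamma(k, scale θ): mean = kθ, variance = kθ², so CV = 1/√k.
CV = SD/mean = 510/860 = 0.593, hence k = 1/CV² = 2.84.
Then θ = mean/k = 860/2.84 = 302.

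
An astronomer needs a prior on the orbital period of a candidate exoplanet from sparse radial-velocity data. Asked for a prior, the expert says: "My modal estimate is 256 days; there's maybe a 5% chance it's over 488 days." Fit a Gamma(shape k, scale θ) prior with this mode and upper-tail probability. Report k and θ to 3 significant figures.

Gamma(k,θ) with k>1 has mode (k−1)θ, so θ = 256/(k−1).
Need P(X < 488) = 0.95 with θ tied to k this way. Start at k = 2, θ = 256: P(X<488) ≈ 0.568.
Too low — raise k to concentrate. Iterating converges to k ≈ 7.68.
Then θ = 256/(7.68−1) ≈ 38.3.

k ≈ 7.68, θ ≈ 38.3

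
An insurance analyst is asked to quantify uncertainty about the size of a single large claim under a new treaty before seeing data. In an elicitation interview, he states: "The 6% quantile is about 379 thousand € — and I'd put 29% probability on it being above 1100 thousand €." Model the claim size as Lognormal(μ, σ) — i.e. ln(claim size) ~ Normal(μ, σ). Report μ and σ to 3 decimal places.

μ ≈ 6.723, σ ≈ 0.505

If T ~ Lognormal(μ,σ) then ln T ~ Normal(μ,σ), so the p-quantile of ln T is μ + z_p·σ.
ln(379) = 5.938 and ln(1100) = 7.003; z_{0.06} = -1.555, z_{0.71} = 0.5534.
σ = (7.003 − 5.938)/(0.5534 − (-1.555)) = 0.505.
μ = 5.938 − (-1.555)·0.505 = 6.723.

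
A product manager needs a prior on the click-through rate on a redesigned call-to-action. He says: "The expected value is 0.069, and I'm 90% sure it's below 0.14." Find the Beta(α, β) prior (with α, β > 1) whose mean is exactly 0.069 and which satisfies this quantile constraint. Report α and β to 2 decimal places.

α ≈ 1.57, β ≈ 21.15

With mean 0.069 fixed, write α = 0.069s, β = 0.931s where s = α+β.
Need P(θ < 0.14) = 0.9 under Beta(0.069s, 0.931s). Normal approximation: (q−m)/√(m(1−m)/s) ≈ z_{0.9} = 1.28, so s ≈ 0.069·0.931·(1.28)²/(0.14−0.069)² = 20.9.
At s = 20.9: P(θ<0.14) ≈ 0.894. Adjusting to match 0.9 gives s ≈ 22.71.
So α = 0.069·22.71 ≈ 1.57, β = 0.931·22.71 ≈ 21.15.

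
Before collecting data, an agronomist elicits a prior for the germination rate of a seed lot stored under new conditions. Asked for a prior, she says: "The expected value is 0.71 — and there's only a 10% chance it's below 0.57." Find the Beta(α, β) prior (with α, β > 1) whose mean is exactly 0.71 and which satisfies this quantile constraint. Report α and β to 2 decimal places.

α ≈ 12.81, β ≈ 5.23

With mean 0.71 fixed, write α = 0.71s, β = 0.29s where s = α+β.
Need P(θ < 0.57) = 0.1 under Beta(0.71s, 0.29s). Normal approximation: (q−m)/√(m(1−m)/s) ≈ z_{0.1} = -1.28, so s ≈ 0.71·0.29·(-1.28)²/(0.57−0.71)² = 17.3.
At s = 17.3: P(θ<0.57) ≈ 0.105. Adjusting to match 0.1 gives s ≈ 18.05.
So α = 0.71·18.05 ≈ 12.81, β = 0.29·18.05 ≈ 5.23.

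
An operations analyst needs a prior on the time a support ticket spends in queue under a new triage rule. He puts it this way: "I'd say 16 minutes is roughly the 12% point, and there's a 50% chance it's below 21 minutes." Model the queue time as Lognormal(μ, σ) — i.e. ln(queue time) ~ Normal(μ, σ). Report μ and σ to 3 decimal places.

μ ≈ 3.045, σ ≈ 0.231

If T ~ Lognormal(μ,σ) then ln T ~ Normal(μ,σ), so the p-quantile of ln T is μ + z_p·σ.
ln(16) = 2.773 and ln(21) = 3.045; z_{0.12} = -1.175, z_{0.5} = 0.
σ = (3.045 − 2.773)/(0 − (-1.175)) = 0.231.
μ = 2.773 − (-1.175)·0.231 = 3.045.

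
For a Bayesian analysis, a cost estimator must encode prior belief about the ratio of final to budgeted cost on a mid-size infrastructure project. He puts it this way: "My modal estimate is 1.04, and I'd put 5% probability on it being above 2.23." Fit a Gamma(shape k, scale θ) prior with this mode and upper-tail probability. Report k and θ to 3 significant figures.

Gamma(k,θ) with k>1 has mode (k−1)θ, so θ = 1.04/(k−1).
Need P(X < 2.23) = 0.95 with θ tied to k this way. Start at k = 2, θ = 1.04: P(X<2.23) ≈ 0.632.
Too low — raise k to concentrate. Iterating converges to k ≈ 5.74.
Then θ = 1.04/(5.74−1) ≈ 0.219.

k ≈ 5.74, θ ≈ 0.219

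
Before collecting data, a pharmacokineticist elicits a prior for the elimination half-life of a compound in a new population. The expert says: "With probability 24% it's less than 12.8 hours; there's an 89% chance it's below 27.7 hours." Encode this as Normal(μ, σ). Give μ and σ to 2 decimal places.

μ = 18.24, σ = 7.71

For Normal(μ,σ), the p-quantile is μ + z_p·σ. Here z_{0.24} = -0.7063, z_{0.89} = 1.227.
So 12.8 = μ − 0.7063σ and 27.7 = μ + 1.227σ.
Subtracting: σ = (27.7 − 12.8)/(1.227 − (-0.7063)) = 7.71.
Then μ = 12.8 − (-0.7063)·7.71 = 18.24.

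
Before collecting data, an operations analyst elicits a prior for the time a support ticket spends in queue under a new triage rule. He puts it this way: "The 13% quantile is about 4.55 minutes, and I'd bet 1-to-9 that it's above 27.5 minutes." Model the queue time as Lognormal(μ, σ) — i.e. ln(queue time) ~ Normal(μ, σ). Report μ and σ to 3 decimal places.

μ ≈ 2.357, σ ≈ 0.747

If T ~ Lognormal(μ,σ) then ln T ~ Normal(μ,σ), so the p-quantile of ln T is μ + z_p·σ.
ln(4.55) = 1.515 and ln(27.5) = 3.314; z_{0.13} = -1.126, z_{0.9} = 1.282.
σ = (3.314 − 1.515)/(1.282 − (-1.126)) = 0.747.
μ = 1.515 − (-1.126)·0.747 = 2.357.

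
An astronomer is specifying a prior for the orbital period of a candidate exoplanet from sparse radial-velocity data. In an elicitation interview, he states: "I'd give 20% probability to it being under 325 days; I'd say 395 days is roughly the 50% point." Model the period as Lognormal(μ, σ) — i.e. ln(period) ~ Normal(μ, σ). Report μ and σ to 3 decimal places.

If T ~ Lognormal(μ,σ) then ln T ~ Normal(μ,σ), so the p-quantile of ln T is μ + z_p·σ.
ln(325) = 5.784 and ln(395) = 5.979; z_{0.2} = -0.8416, z_{0.5} = 0.
σ = (5.979 − 5.784)/(0 − (-0.8416)) = 0.232.
μ = 5.784 − (-0.8416)·0.232 = 5.979.

μ ≈ 5.979, σ ≈ 0.232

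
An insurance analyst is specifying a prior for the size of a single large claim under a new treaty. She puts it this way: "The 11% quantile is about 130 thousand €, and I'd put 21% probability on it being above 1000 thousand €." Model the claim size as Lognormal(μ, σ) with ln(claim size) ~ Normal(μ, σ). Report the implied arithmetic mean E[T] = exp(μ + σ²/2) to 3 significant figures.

E[T] ≈ 737 thousand €

If T ~ Lognormal(μ,σ) then ln T ~ Normal(μ,σ), so the p-quantile of ln T is μ + z_p·σ.
ln(130) = 4.868 and ln(1000) = 6.908; z_{0.11} = -1.227, z_{0.79} = 0.8064.
σ = (6.908 − 4.868)/(0.8064 − (-1.227)) = 1.004.
μ = 4.868 − (-1.227)·1.004 = 6.098.
E[T] = exp(μ + σ²/2) = exp(6.098 + 0.5036) = 737 thousand €.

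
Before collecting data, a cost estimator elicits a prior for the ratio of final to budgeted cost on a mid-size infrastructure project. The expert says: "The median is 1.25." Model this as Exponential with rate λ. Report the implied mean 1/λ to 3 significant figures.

mean ≈ 1.8

Exponential median = ln 2 / λ, so λ = ln 2 / 1.25 = 0.555.
Mean = 1/λ = 1.8.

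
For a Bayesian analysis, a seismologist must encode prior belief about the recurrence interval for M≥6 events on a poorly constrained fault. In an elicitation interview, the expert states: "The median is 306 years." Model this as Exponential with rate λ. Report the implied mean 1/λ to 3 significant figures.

Exponential median = ln 2 / λ, so λ = ln 2 / 306.0 = 0.00227.
Mean = 1/λ = 441 years.

mean ≈ 441 years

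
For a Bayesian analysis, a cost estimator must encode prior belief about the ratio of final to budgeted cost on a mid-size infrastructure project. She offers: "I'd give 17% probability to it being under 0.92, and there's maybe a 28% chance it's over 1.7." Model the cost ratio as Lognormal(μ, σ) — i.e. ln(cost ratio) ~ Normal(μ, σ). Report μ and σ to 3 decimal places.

If T ~ Lognormal(μ,σ) then ln T ~ Normal(μ,σ), so the p-quantile of ln T is μ + z_p·σ.
ln(0.92) = -0.08338 and ln(1.7) = 0.5306; z_{0.17} = -0.9542, z_{0.72} = 0.5828.
σ = (0.5306 − -0.08338)/(0.5828 − (-0.9542)) = 0.399.
μ = -0.08338 − (-0.9542)·0.399 = 0.298.

μ ≈ 0.298, σ ≈ 0.399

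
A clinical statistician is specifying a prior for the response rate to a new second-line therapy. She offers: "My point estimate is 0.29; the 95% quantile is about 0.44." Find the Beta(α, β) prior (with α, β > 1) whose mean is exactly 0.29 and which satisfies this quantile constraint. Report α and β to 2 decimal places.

With mean 0.29 fixed, write α = 0.29s, β = 0.71s where s = α+β.
Need P(θ < 0.44) = 0.95 under Beta(0.29s, 0.71s). Normal approximation: (q−m)/√(m(1−m)/s) ≈ z_{0.95} = 1.64, so s ≈ 0.29·0.71·(1.64)²/(0.44−0.29)² = 24.8.
At s = 24.8: P(θ<0.44) ≈ 0.943. Adjusting to match 0.95 gives s ≈ 26.93.
So α = 0.29·26.93 ≈ 7.81, β = 0.71·26.93 ≈ 19.12.

α ≈ 7.81, β ≈ 19.12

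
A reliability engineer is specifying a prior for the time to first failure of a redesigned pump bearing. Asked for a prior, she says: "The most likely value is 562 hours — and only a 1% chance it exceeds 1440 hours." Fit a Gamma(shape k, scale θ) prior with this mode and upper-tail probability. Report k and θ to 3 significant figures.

Gamma(k,θ) with k>1 has mode (k−1)θ, so θ = 562/(k−1).
Need P(X < 1440) = 0.99 with θ tied to k this way. Start at k = 2, θ = 562: P(X<1440) ≈ 0.725.
Too low — raise k to concentrate. Iterating converges to k ≈ 6.27.
Then θ = 562/(6.27−1) ≈ 107.

k ≈ 6.27, θ ≈ 107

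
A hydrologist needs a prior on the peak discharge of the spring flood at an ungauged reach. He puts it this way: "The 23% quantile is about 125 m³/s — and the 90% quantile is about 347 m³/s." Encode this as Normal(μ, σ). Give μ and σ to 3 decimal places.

μ = 206.184, σ = 109.879

The p-quantile of Normal(μ,σ) is μ + z_p·σ, with z_{0.23} = -0.7388 and z_{0.9} = 1.282.
Eliminate σ: μ = (z₂·x₁ − z₁·x₂)/(z₂ − z₁) = (1.282·125 − (-0.7388)·347)/2.02 = 206.184.
Then σ = (x₂ − x₁)/(z₂ − z₁) = (347 − 125)/2.02 = 109.879.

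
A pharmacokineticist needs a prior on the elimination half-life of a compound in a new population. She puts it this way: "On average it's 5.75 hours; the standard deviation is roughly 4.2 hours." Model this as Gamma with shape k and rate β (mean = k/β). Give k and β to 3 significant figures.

For Gamma(k, rate β): mean = k/β, variance = k/β², so CV = 1/√k.
CV = SD/mean = 4.2/5.75 = 0.7304, hence k = 1/CV² = 1.87.
Then β = k/mean = 1.87/5.75 = 0.326.

k ≈ 1.87, β ≈ 0.326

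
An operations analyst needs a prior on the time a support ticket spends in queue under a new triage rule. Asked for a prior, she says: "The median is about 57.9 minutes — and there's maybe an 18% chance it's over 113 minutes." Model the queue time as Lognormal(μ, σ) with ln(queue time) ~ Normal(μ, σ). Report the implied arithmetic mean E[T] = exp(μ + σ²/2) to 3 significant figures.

If T ~ Lognormal(μ,σ) then ln T ~ Normal(μ,σ), so the p-quantile of ln T is μ + z_p·σ.
ln(57.9) = 4.059 and ln(113) = 4.727; z_{0.5} = 0, z_{0.82} = 0.9154.
σ = (4.727 − 4.059)/(0.9154 − (0)) = 0.730.
μ = 4.059 − (0)·0.730 = 4.059.
E[T] = exp(μ + σ²/2) = exp(4.059 + 0.2668) = 75.6 minutes.

E[T] ≈ 75.6 minutes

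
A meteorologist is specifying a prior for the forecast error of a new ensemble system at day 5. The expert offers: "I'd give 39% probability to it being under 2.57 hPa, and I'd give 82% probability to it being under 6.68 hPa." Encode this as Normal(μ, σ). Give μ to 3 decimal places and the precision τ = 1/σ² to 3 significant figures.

μ = 3.531, τ = 0.0845

For Normal(μ,σ), the p-quantile is μ + z_p·σ. Here z_{0.39} = -0.2793, z_{0.82} = 0.9154.
So 2.57 = μ − 0.2793σ and 6.68 = μ + 0.9154σ.
Subtracting: σ = (6.68 − 2.57)/(0.9154 − (-0.2793)) = 3.440.
Then μ = 2.57 − (-0.2793)·3.440 = 3.531.
Precision τ = 1/σ² = 1/3.44² = 0.0845.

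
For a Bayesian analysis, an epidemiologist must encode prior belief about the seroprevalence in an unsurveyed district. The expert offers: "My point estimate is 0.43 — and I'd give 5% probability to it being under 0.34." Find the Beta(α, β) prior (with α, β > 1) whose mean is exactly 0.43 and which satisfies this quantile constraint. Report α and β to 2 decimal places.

With mean 0.43 fixed, write α = 0.43s, β = 0.57s where s = α+β.
Need P(θ < 0.34) = 0.05 under Beta(0.43s, 0.57s). Normal approximation: (q−m)/√(m(1−m)/s) ≈ z_{0.05} = -1.64, so s ≈ 0.43·0.57·(-1.64)²/(0.34−0.43)² = 81.9.
At s = 81.9: P(θ<0.34) ≈ 0.047. Adjusting to match 0.05 gives s ≈ 79.17.
So α = 0.43·79.17 ≈ 34.05, β = 0.57·79.17 ≈ 45.13.

α ≈ 34.05, β ≈ 45.13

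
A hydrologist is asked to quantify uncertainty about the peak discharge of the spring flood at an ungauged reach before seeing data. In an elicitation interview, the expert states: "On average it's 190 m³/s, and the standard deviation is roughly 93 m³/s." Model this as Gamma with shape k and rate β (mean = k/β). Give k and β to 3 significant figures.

k ≈ 4.17, β ≈ 0.022

For Gamma(k, rate β): mean = k/β, variance = k/β², so CV = 1/√k.
CV = SD/mean = 93/190 = 0.4895, hence k = 1/CV² = 4.17.
Then β = k/mean = 4.17/190 = 0.022.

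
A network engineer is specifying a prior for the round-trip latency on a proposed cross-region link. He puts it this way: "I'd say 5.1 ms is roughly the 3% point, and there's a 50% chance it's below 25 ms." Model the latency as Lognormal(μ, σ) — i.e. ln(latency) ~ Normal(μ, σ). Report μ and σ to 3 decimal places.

If T ~ Lognormal(μ,σ) then ln T ~ Normal(μ,σ), so the p-quantile of ln T is μ + z_p·σ.
ln(5.1) = 1.629 and ln(25) = 3.219; z_{0.03} = -1.881, z_{0.5} = 0.
σ = (3.219 − 1.629)/(0 − (-1.881)) = 0.845.
μ = 1.629 − (-1.881)·0.845 = 3.219.

μ ≈ 3.219, σ ≈ 0.845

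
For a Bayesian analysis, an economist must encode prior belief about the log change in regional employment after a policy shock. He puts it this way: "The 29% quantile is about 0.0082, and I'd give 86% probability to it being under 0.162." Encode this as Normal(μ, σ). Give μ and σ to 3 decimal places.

The p-quantile of Normal(μ,σ) is μ + z_p·σ, with z_{0.29} = -0.5534 and z_{0.86} = 1.08.
Eliminate σ: μ = (z₂·x₁ − z₁·x₂)/(z₂ − z₁) = (1.08·0.0082 − (-0.5534)·0.162)/1.634 = 0.060.
Then σ = (x₂ − x₁)/(z₂ − z₁) = (0.162 − 0.0082)/1.634 = 0.094.

μ = 0.060, σ = 0.094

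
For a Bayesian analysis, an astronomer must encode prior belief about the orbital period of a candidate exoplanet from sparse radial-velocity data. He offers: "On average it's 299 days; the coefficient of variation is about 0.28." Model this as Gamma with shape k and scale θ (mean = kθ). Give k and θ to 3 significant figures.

For Gamma(k, scale θ): mean = kθ, variance = kθ², so CV = 1/√k.
CV = 0.28, hence k = 1/CV² = 12.8.
Then θ = mean/k = 299/12.8 = 23.4.

k ≈ 12.8, θ ≈ 23.4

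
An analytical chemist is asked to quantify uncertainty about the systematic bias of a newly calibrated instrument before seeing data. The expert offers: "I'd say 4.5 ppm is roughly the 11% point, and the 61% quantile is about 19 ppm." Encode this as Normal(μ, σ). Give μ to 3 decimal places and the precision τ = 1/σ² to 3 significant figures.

μ = 16.310, τ = 0.0108

For Normal(μ,σ), the p-quantile is μ + z_p·σ. Here z_{0.11} = -1.227, z_{0.61} = 0.2793.
So 4.5 = μ − 1.227σ and 19 = μ + 0.2793σ.
Subtracting: σ = (19 − 4.5)/(0.2793 − (-1.227)) = 9.629.
Then μ = 4.5 − (-1.227)·9.629 = 16.310.
Precision τ = 1/σ² = 1/9.629² = 0.0108.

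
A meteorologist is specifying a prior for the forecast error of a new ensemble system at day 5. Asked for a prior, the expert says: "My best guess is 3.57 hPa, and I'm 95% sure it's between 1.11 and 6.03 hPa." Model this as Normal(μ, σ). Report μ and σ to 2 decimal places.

A symmetric 95% interval runs μ ± z·σ with z = 1.96.
Half-width = 2.46, so σ = 2.46/1.96 = 1.26.
μ is the stated best guess, 3.57.

μ = 3.57, σ = 1.26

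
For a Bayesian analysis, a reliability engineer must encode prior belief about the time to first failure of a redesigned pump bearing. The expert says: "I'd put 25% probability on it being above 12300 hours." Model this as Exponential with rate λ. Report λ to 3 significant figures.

λ ≈ 0.000113

P(T > 12300.0) = e^(−λ·12300.0) = 0.25, so λ = −ln(0.25)/12300.0 = 0.000113.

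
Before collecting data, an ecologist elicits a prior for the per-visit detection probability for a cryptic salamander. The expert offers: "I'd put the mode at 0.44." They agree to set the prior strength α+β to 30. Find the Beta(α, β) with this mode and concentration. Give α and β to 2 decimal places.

For α,β > 1 the Beta mode is (α−1)/(α+β−2). With α+β = 30, the mode is (α−1)/28.
Set (α−1)/28 = 0.44 → α = 1 + 0.44·28 = 13.32.
β = 30 − α = 16.68.

α = 13.32, β = 16.68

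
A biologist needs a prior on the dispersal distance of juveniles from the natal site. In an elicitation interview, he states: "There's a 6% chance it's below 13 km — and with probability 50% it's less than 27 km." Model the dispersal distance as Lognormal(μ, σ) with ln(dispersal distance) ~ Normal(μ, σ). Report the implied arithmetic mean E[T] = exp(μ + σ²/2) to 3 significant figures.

E[T] ≈ 30.2 km

If T ~ Lognormal(μ,σ) then ln T ~ Normal(μ,σ), so the p-quantile of ln T is μ + z_p·σ.
ln(13) = 2.565 and ln(27) = 3.296; z_{0.06} = -1.555, z_{0.5} = 0.
σ = (3.296 − 2.565)/(0 − (-1.555)) = 0.470.
μ = 2.565 − (-1.555)·0.470 = 3.296.
E[T] = exp(μ + σ²/2) = exp(3.296 + 0.1105) = 30.2 km.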